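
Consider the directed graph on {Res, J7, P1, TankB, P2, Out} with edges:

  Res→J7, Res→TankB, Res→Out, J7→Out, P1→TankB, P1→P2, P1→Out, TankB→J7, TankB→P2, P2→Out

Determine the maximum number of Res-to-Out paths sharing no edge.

Assign every edge capacity 1; by Menger, the answer equals the max flow.
Path Res→Out (+1); total 1.
Path Res→J7→Out (+1); total 2.
Path Res→TankB→P2→Out (+1); total 3.
No residual Res→Out path; max flow = 3.
Certifying cut of size 3: {Res→J7, Res→Out, Res→TankB}.

3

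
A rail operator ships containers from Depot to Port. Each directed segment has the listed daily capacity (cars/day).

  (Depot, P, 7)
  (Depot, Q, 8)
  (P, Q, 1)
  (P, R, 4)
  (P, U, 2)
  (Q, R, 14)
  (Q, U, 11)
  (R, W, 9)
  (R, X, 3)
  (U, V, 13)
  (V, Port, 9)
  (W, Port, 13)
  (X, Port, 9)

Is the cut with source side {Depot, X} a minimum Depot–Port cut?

No — its capacity is 24, but the minimum cut has capacity 15.

Given cut capacity: 7 + 8 + 9 = 24.
Augment Depot→P→R→W→Port: bottleneck 4, flow now 4.
Augment Depot→P→U→V→Port: bottleneck 2, flow now 6.
Augment Depot→Q→R→W→Port: bottleneck 5, flow now 11.
Augment Depot→Q→R→X→Port: bottleneck 3, flow now 14.
Augment Depot→P→Q→U→V→Port: bottleneck 1, flow now 15.
No augmenting path remains; maximum flow = 15.
In the residual graph, reachable from Depot: {Depot}.
Min-cut edges: Depot→P (7), Depot→Q (8); capacity 7 + 8 = 15.
Cut capacity 24 exceeds the max flow 15, so it is not minimum.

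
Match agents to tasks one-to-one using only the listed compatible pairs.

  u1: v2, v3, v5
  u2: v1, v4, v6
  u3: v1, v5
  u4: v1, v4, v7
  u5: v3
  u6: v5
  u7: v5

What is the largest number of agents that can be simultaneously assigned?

Unit-capacity flow: source→left, listed edges, right→sink; max matching = max flow.
Augmenting path u1→v2 (+1); matched 1.
Augmenting path u2→v1 (+1); matched 2.
Augmenting path u3→v5 (+1); matched 3.
Augmenting path u4→v4 (+1); matched 4.
Augmenting path u5→v3 (+1); matched 5.
Augmenting path u6→v5→u3→v1→u2→v6 (+1); matched 6.
No augmenting path remains; maximum matching = 6.
König certificate: {u1, u2, u3, u4, u5, v5} is a vertex cover of size 6 (every listed pair touches it), so no matching can be larger.

6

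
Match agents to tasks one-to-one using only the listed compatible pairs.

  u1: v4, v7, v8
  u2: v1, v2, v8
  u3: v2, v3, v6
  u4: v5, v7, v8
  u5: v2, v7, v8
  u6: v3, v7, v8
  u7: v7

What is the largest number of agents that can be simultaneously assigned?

7

Unit-capacity flow: source→left, listed edges, right→sink; max matching = max flow.
Augmenting path u1→v4 (+1); matched 1.
Augmenting path u2→v1 (+1); matched 2.
Augmenting path u3→v2 (+1); matched 3.
Augmenting path u4→v5 (+1); matched 4.
Augmenting path u5→v7 (+1); matched 5.
Augmenting path u6→v3 (+1); matched 6.
Augmenting path u7→v7→u5→v8 (+1); matched 7.
No augmenting path remains; maximum matching = 7.
König certificate: {u1, u2, u3, u4, u5, u6, u7} is a vertex cover of size 7 (every listed pair touches it), so no matching can be larger.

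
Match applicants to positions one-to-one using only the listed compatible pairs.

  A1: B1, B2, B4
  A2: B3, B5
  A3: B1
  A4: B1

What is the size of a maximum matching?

3

Unit-capacity flow: source→left, listed edges, right→sink; max matching = max flow.
Augmenting path A1→B1 (+1); matched 1.
Augmenting path A2→B3 (+1); matched 2.
Augmenting path A3→B1→A1→B2 (+1); matched 3.
No augmenting path remains; maximum matching = 3.
König certificate: {A1, A2, B1} is a vertex cover of size 3 (every listed pair touches it), so no matching can be larger.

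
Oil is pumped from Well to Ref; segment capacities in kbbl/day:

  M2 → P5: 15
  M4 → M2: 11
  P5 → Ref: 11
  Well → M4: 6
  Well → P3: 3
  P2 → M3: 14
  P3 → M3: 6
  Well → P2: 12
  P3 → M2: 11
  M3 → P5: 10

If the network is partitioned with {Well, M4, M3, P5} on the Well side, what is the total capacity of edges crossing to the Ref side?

Edges leaving {Well, M4, M3, P5}: Well→P3 (3), Well→P2 (12), M4→M2 (11), P5→Ref (11).
Cut capacity = 3 + 12 + 11 + 11 = 37.

37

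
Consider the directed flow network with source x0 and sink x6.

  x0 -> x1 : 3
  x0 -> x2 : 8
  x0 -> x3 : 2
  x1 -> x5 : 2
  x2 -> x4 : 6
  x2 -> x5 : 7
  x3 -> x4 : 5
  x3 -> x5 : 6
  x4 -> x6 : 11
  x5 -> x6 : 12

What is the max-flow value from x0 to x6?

12

Augment x0→x1→x5→x6: bottleneck 2, flow now 2.
Augment x0→x2→x4→x6: bottleneck 6, flow now 8.
Augment x0→x2→x5→x6: bottleneck 2, flow now 10.
Augment x0→x3→x4→x6: bottleneck 2, flow now 12.
No augmenting path remains; maximum flow = 12.
In the residual graph, reachable from x0: {x0, x1}.
Min-cut edges: x0→x2 (8), x0→x3 (2), x1→x5 (2); capacity 8 + 2 + 2 = 12.
This cut is saturated, so no flow can exceed 12.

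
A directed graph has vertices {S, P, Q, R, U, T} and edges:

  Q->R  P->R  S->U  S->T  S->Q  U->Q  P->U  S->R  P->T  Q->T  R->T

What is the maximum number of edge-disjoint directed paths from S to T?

3

Assign every edge capacity 1; by Menger, the answer equals the max flow.
Path S→T (+1); total 1.
Path S→Q→T (+1); total 2.
Path S→R→T (+1); total 3.
No residual S→T path; max flow = 3.
Certifying cut of size 3: {Q→T, R→T, S→T}.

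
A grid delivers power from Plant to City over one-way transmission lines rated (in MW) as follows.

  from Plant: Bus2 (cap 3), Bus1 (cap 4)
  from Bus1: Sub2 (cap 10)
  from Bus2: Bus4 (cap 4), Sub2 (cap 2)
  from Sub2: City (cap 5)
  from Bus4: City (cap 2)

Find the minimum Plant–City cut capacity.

7

Augment Plant→Bus1→Sub2→City: bottleneck 4, flow now 4.
Augment Plant→Bus2→Sub2→City: bottleneck 1, flow now 5.
Augment Plant→Bus2→Bus4→City: bottleneck 2, flow now 7.
No augmenting path remains; maximum flow = 7.
By max-flow min-cut, the minimum cut capacity equals the max flow.
In the residual graph, reachable from Plant: {Plant}.
Min-cut edges: Plant→Bus1 (4), Plant→Bus2 (3); capacity 4 + 3 = 7.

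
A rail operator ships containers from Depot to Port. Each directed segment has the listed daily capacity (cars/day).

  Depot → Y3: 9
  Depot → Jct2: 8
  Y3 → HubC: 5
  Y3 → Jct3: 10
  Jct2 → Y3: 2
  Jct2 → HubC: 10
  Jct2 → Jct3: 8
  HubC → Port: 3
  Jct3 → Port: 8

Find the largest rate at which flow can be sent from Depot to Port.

11

Augment Depot→Y3→HubC→Port: bottleneck 3, flow now 3.
Augment Depot→Y3→Jct3→Port: bottleneck 6, flow now 9.
Augment Depot→Jct2→Jct3→Port: bottleneck 2, flow now 11.
No augmenting path remains; maximum flow = 11.
In the residual graph, reachable from Depot: {Depot, Y3, Jct2, HubC, Jct3}.
Min-cut edges: HubC→Port (3), Jct3→Port (8); capacity 3 + 8 = 11.
This cut is saturated, so no flow can exceed 11.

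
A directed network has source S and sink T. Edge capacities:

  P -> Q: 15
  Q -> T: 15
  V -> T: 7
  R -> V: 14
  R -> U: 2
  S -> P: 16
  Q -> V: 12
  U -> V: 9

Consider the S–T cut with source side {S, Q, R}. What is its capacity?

Edges leaving {S, Q, R}: S→P (16), Q→V (12), Q→T (15), R→U (2), R→V (14).
Cut capacity = 16 + 12 + 15 + 2 + 14 = 59.

59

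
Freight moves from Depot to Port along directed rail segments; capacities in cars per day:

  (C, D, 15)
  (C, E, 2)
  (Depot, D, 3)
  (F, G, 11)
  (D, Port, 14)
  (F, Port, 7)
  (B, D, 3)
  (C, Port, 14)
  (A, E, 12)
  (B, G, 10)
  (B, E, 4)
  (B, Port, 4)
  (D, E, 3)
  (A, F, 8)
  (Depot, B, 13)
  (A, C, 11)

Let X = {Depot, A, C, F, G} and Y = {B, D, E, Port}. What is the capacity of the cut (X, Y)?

66

Edges leaving {Depot, A, C, F, G}: Depot→B (13), Depot→D (3), A→E (12), C→D (15), C→E (2), C→Port (14), F→Port (7).
Cut capacity = 13 + 3 + 12 + 15 + 2 + 14 + 7 = 66.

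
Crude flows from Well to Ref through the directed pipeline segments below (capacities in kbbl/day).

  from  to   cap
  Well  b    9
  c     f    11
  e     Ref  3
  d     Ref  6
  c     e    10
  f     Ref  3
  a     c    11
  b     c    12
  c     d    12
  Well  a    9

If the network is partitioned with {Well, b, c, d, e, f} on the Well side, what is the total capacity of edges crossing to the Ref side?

Edges leaving {Well, b, c, d, e, f}: Well→a (9), d→Ref (6), e→Ref (3), f→Ref (3).
Cut capacity = 9 + 6 + 3 + 3 = 21.

21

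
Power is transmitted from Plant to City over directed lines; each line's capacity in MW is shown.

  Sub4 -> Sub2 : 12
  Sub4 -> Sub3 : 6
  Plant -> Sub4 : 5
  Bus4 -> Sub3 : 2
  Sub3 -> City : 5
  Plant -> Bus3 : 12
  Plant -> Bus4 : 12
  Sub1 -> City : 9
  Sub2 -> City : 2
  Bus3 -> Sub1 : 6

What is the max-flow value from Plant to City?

Augment Plant→Sub4→Sub2→City: bottleneck 2, flow now 2.
Augment Plant→Sub4→Sub3→City: bottleneck 3, flow now 5.
Augment Plant→Bus4→Sub3→City: bottleneck 2, flow now 7.
Augment Plant→Bus3→Sub1→City: bottleneck 6, flow now 13.
No augmenting path remains; maximum flow = 13.
In the residual graph, reachable from Plant: {Plant, Bus4, Bus3}.
Min-cut edges: Plant→Sub4 (5), Bus4→Sub3 (2), Bus3→Sub1 (6); capacity 5 + 2 + 6 = 13.
This cut is saturated, so no flow can exceed 13.

13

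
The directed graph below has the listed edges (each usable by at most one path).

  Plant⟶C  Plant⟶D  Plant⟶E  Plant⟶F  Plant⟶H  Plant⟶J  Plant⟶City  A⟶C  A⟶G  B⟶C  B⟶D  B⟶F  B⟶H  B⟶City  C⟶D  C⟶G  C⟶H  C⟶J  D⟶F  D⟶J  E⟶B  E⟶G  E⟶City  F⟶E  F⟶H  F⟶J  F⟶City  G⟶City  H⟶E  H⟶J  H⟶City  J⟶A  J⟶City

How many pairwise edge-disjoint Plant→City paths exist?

7

Assign every edge capacity 1; by Menger, the answer equals the max flow.
Path Plant→City (+1); total 1.
Path Plant→E→City (+1); total 2.
Path Plant→F→City (+1); total 3.
Path Plant→H→City (+1); total 4.
Path Plant→J→City (+1); total 5.
Path Plant→C→G→City (+1); total 6.
Path Plant→D→F→E→B→City (+1); total 7.
No residual Plant→City path; max flow = 7.
Certifying cut of size 7: {Plant→C, Plant→City, Plant→D, Plant→E, Plant→F, Plant→H, Plant→J}.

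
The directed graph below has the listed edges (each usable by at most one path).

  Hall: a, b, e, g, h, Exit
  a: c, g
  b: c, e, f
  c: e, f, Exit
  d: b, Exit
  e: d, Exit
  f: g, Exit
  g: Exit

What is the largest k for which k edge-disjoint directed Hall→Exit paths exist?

5

Assign every edge capacity 1; by Menger, the answer equals the max flow.
Path Hall→Exit (+1); total 1.
Path Hall→e→Exit (+1); total 2.
Path Hall→g→Exit (+1); total 3.
Path Hall→a→c→Exit (+1); total 4.
Path Hall→b→f→Exit (+1); total 5.
No residual Hall→Exit path; max flow = 5.
Certifying cut of size 5: {Hall→Exit, Hall→a, Hall→b, Hall→e, Hall→g}.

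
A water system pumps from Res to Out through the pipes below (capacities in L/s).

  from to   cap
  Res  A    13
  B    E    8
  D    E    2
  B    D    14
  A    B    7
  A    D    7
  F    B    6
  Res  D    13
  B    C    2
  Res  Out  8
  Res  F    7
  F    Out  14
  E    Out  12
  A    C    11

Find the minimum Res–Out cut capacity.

24

Augment Res→Out: bottleneck 8, flow now 8.
Augment Res→F→Out: bottleneck 7, flow now 15.
Augment Res→D→E→Out: bottleneck 2, flow now 17.
Augment Res→A→B→E→Out: bottleneck 7, flow now 24.
No augmenting path remains; maximum flow = 24.
By max-flow min-cut, the minimum cut capacity equals the max flow.
In the residual graph, reachable from Res: {Res, A, C, D}.
Min-cut edges: Res→F (7), Res→Out (8), A→B (7), D→E (2); capacity 7 + 8 + 7 + 2 = 24.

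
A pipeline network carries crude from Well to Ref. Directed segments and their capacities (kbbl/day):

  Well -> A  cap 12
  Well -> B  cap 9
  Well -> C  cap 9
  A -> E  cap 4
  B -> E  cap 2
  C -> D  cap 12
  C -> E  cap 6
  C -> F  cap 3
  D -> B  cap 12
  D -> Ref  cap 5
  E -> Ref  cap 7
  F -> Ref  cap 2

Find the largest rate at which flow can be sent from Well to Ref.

14

Augment Well→A→E→Ref: bottleneck 4, flow now 4.
Augment Well→B→E→Ref: bottleneck 2, flow now 6.
Augment Well→C→D→Ref: bottleneck 5, flow now 11.
Augment Well→C→E→Ref: bottleneck 1, flow now 12.
Augment Well→C→F→Ref: bottleneck 2, flow now 14.
No augmenting path remains; maximum flow = 14.
In the residual graph, reachable from Well: {Well, A, B, C, D, E, F}.
Min-cut edges: D→Ref (5), E→Ref (7), F→Ref (2); capacity 5 + 7 + 2 = 14.
This cut is saturated, so no flow can exceed 14.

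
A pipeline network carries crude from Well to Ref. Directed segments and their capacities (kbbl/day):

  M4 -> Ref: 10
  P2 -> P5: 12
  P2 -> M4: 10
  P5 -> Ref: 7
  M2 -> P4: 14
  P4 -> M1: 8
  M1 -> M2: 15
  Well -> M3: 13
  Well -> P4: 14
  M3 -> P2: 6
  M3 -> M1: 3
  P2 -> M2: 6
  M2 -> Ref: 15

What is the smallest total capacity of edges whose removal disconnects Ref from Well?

17

Augment Well→M3→M1→M2→Ref: bottleneck 3, flow now 3.
Augment Well→M3→P2→M2→Ref: bottleneck 6, flow now 9.
Augment Well→P4→M1→M2→Ref: bottleneck 6, flow now 15.
Augment Well→P4→M1→M2→P2→M4→Ref: bottleneck 2, flow now 17. (uses reverse residual edge)
No augmenting path remains; maximum flow = 17.
By max-flow min-cut, the minimum cut capacity equals the max flow.
In the residual graph, reachable from Well: {Well, M3, P4}.
Min-cut edges: M3→M1 (3), M3→P2 (6), P4→M1 (8); capacity 3 + 6 + 8 = 17.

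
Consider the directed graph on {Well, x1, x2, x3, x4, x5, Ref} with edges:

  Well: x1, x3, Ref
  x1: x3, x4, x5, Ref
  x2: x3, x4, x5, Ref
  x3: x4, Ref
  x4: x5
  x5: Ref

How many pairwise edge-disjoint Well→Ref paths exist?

Assign every edge capacity 1; by Menger, the answer equals the max flow.
Path Well→Ref (+1); total 1.
Path Well→x1→Ref (+1); total 2.
Path Well→x3→Ref (+1); total 3.
No residual Well→Ref path; max flow = 3.
Certifying cut of size 3: {Well→Ref, Well→x1, Well→x3}.

3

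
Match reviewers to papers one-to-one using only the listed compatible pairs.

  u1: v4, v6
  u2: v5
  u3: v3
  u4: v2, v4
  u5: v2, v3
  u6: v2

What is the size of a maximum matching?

Unit-capacity flow: source→left, listed edges, right→sink; max matching = max flow.
Augmenting path u1→v4 (+1); matched 1.
Augmenting path u2→v5 (+1); matched 2.
Augmenting path u3→v3 (+1); matched 3.
Augmenting path u4→v2 (+1); matched 4.
Augmenting path u5→v2→u4→v4→u1→v6 (+1); matched 5.
No augmenting path remains; maximum matching = 5.
König certificate: {u1, u2, u4, v2, v3} is a vertex cover of size 5 (every listed pair touches it), so no matching can be larger.

5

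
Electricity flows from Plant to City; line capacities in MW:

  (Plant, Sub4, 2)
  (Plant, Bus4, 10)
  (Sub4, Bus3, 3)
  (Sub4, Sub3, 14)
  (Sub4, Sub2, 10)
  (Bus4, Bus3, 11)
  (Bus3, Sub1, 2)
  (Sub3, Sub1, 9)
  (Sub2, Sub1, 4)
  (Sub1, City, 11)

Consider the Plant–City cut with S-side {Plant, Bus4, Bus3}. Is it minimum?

Given cut capacity: 2 + 2 = 4.
Augment Plant→Sub4→Bus3→Sub1→City: bottleneck 2, flow now 2.
Augment Plant→Bus4→Bus3→Sub4→Sub3→Sub1→City: bottleneck 2, flow now 4. (uses reverse residual edge)
No augmenting path remains; maximum flow = 4.
Cut capacity 4 equals the max flow, so it is a minimum cut.

Yes — it is a minimum cut (capacity 4).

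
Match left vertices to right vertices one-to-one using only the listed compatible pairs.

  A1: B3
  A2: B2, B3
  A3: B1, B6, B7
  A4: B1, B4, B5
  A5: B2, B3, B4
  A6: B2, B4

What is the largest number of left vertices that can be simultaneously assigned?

5

Unit-capacity flow: source→left, listed edges, right→sink; max matching = max flow.
Augmenting path A1→B3 (+1); matched 1.
Augmenting path A2→B2 (+1); matched 2.
Augmenting path A3→B1 (+1); matched 3.
Augmenting path A4→B4 (+1); matched 4.
Augmenting path A5→B4→A4→B5 (+1); matched 5.
No augmenting path remains; maximum matching = 5.
König certificate: {A3, A4, B2, B3, B4} is a vertex cover of size 5 (every listed pair touches it), so no matching can be larger.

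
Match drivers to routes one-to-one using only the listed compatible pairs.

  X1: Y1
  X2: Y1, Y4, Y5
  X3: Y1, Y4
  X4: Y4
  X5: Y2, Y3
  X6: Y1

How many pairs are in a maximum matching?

Unit-capacity flow: source→left, listed edges, right→sink; max matching = max flow.
Augmenting path X1→Y1 (+1); matched 1.
Augmenting path X2→Y4 (+1); matched 2.
Augmenting path X5→Y2 (+1); matched 3.
Augmenting path X3→Y4→X2→Y5 (+1); matched 4.
No augmenting path remains; maximum matching = 4.
König certificate: {X2, X5, Y1, Y4} is a vertex cover of size 4 (every listed pair touches it), so no matching can be larger.

4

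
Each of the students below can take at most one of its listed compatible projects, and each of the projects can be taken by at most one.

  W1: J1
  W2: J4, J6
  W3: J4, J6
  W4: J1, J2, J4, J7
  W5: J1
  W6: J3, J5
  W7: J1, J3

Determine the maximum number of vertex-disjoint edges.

6

Unit-capacity flow: source→left, listed edges, right→sink; max matching = max flow.
Augmenting path W1→J1 (+1); matched 1.
Augmenting path W2→J4 (+1); matched 2.
Augmenting path W3→J6 (+1); matched 3.
Augmenting path W4→J2 (+1); matched 4.
Augmenting path W6→J3 (+1); matched 5.
Augmenting path W7→J3→W6→J5 (+1); matched 6.
No augmenting path remains; maximum matching = 6.
König certificate: {W2, W3, W4, W6, W7, J1} is a vertex cover of size 6 (every listed pair touches it), so no matching can be larger.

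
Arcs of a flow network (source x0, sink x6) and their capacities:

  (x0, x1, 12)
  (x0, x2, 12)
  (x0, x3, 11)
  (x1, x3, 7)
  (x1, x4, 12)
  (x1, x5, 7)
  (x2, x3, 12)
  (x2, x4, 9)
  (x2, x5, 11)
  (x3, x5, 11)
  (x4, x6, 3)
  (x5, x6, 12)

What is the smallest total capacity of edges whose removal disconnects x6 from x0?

Augment x0→x1→x4→x6: bottleneck 3, flow now 3.
Augment x0→x1→x5→x6: bottleneck 7, flow now 10.
Augment x0→x2→x5→x6: bottleneck 5, flow now 15.
No augmenting path remains; maximum flow = 15.
By max-flow min-cut, the minimum cut capacity equals the max flow.
In the residual graph, reachable from x0: {x0, x1, x2, x3, x4, x5}.
Min-cut edges: x4→x6 (3), x5→x6 (12); capacity 3 + 12 = 15.

15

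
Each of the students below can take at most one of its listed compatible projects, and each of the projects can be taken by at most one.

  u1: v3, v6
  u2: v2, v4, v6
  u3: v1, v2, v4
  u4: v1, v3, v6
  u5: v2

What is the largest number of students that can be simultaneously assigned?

5

Unit-capacity flow: source→left, listed edges, right→sink; max matching = max flow.
Augmenting path u1→v3 (+1); matched 1.
Augmenting path u2→v2 (+1); matched 2.
Augmenting path u3→v1 (+1); matched 3.
Augmenting path u4→v6 (+1); matched 4.
Augmenting path u5→v2→u2→v4 (+1); matched 5.
No augmenting path remains; maximum matching = 5.
König certificate: {u1, u2, u3, u4, u5} is a vertex cover of size 5 (every listed pair touches it), so no matching can be larger.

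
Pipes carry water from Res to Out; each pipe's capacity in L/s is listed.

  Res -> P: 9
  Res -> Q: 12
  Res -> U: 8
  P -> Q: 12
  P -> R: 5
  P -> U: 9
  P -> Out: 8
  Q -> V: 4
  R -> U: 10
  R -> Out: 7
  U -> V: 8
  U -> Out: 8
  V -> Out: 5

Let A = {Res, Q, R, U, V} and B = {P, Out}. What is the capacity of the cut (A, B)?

29

Edges leaving {Res, Q, R, U, V}: Res→P (9), R→Out (7), U→Out (8), V→Out (5).
Cut capacity = 9 + 7 + 8 + 5 = 29.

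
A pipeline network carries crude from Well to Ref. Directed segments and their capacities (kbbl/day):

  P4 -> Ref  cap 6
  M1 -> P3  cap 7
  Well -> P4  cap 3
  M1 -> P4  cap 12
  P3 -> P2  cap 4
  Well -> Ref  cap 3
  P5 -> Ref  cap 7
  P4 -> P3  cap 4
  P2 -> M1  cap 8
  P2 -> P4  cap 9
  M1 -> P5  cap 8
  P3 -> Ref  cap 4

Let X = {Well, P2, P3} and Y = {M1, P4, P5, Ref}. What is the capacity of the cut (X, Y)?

27

Edges leaving {Well, P2, P3}: Well→P4 (3), Well→Ref (3), P2→M1 (8), P2→P4 (9), P3→Ref (4).
Cut capacity = 3 + 3 + 8 + 9 + 4 = 27.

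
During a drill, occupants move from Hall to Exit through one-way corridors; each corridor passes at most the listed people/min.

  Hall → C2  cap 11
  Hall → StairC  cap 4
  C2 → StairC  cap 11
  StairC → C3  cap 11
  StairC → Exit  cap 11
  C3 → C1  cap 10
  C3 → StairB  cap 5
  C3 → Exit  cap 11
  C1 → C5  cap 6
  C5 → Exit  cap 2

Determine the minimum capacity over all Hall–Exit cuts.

15

Augment Hall→StairC→Exit: bottleneck 4, flow now 4.
Augment Hall→C2→StairC→Exit: bottleneck 7, flow now 11.
Augment Hall→C2→StairC→C3→Exit: bottleneck 4, flow now 15.
No augmenting path remains; maximum flow = 15.
By max-flow min-cut, the minimum cut capacity equals the max flow.
In the residual graph, reachable from Hall: {Hall}.
Min-cut edges: Hall→C2 (11), Hall→StairC (4); capacity 11 + 4 = 15.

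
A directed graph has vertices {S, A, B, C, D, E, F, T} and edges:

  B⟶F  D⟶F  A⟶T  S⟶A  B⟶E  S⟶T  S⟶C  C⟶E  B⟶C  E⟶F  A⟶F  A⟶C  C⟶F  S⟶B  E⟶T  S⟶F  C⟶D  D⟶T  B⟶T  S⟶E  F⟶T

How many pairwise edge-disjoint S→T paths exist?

Assign every edge capacity 1; by Menger, the answer equals the max flow.
Path S→T (+1); total 1.
Path S→A→T (+1); total 2.
Path S→B→T (+1); total 3.
Path S→E→T (+1); total 4.
Path S→F→T (+1); total 5.
Path S→C→D→T (+1); total 6.
No residual S→T path; max flow = 6.
Certifying cut of size 6: {S→A, S→B, S→C, S→E, S→F, S→T}.

6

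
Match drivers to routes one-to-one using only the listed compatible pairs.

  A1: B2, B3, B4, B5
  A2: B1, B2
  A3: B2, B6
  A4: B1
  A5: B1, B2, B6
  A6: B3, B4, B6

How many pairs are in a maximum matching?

5

Unit-capacity flow: source→left, listed edges, right→sink; max matching = max flow.
Augmenting path A1→B2 (+1); matched 1.
Augmenting path A2→B1 (+1); matched 2.
Augmenting path A3→B6 (+1); matched 3.
Augmenting path A6→B3 (+1); matched 4.
Augmenting path A5→B2→A1→B4 (+1); matched 5.
No augmenting path remains; maximum matching = 5.
König certificate: {A1, A6, B1, B2, B6} is a vertex cover of size 5 (every listed pair touches it), so no matching can be larger.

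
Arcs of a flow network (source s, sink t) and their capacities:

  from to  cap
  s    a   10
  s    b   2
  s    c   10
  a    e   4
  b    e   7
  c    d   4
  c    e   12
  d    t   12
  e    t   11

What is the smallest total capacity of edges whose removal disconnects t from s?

15

Augment s→a→e→t: bottleneck 4, flow now 4.
Augment s→b→e→t: bottleneck 2, flow now 6.
Augment s→c→d→t: bottleneck 4, flow now 10.
Augment s→c→e→t: bottleneck 5, flow now 15.
No augmenting path remains; maximum flow = 15.
By max-flow min-cut, the minimum cut capacity equals the max flow.
In the residual graph, reachable from s: {s, a, b, c, e}.
Min-cut edges: c→d (4), e→t (11); capacity 4 + 11 = 15.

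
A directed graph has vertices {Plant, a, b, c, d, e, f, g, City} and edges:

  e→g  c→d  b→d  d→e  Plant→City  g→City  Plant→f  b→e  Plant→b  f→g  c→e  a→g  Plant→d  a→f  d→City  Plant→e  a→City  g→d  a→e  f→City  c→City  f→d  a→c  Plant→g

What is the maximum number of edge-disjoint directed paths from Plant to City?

Assign every edge capacity 1; by Menger, the answer equals the max flow.
Path Plant→City (+1); total 1.
Path Plant→d→City (+1); total 2.
Path Plant→f→City (+1); total 3.
Path Plant→g→City (+1); total 4.
No residual Plant→City path; max flow = 4.
Certifying cut of size 4: {Plant→City, Plant→f, d→City, g→City}.

4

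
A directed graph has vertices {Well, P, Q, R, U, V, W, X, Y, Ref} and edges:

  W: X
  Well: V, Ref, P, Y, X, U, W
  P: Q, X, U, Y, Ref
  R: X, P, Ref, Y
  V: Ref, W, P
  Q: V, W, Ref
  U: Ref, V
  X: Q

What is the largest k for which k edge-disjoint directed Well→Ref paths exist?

5

Assign every edge capacity 1; by Menger, the answer equals the max flow.
Path Well→Ref (+1); total 1.
Path Well→P→Ref (+1); total 2.
Path Well→U→Ref (+1); total 3.
Path Well→V→Ref (+1); total 4.
Path Well→X→Q→Ref (+1); total 5.
No residual Well→Ref path; max flow = 5.
Certifying cut of size 5: {Well→P, Well→Ref, Well→U, Well→V, X→Q}.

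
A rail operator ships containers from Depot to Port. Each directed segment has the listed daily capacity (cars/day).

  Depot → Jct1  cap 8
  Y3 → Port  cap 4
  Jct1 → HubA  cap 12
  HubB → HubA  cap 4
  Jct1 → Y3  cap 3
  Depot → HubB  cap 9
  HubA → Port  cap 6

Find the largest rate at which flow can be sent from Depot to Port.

9

Augment Depot→Jct1→Y3→Port: bottleneck 3, flow now 3.
Augment Depot→Jct1→HubA→Port: bottleneck 5, flow now 8.
Augment Depot→HubB→HubA→Port: bottleneck 1, flow now 9.
No augmenting path remains; maximum flow = 9.
In the residual graph, reachable from Depot: {Depot, Jct1, HubB, HubA}.
Min-cut edges: Jct1→Y3 (3), HubA→Port (6); capacity 3 + 6 = 9.
This cut is saturated, so no flow can exceed 9.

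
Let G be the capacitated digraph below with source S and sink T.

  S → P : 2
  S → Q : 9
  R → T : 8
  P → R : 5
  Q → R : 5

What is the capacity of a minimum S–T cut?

Augment S→P→R→T: bottleneck 2, flow now 2.
Augment S→Q→R→T: bottleneck 5, flow now 7.
No augmenting path remains; maximum flow = 7.
By max-flow min-cut, the minimum cut capacity equals the max flow.
In the residual graph, reachable from S: {S, Q}.
Min-cut edges: S→P (2), Q→R (5); capacity 2 + 5 = 7.

7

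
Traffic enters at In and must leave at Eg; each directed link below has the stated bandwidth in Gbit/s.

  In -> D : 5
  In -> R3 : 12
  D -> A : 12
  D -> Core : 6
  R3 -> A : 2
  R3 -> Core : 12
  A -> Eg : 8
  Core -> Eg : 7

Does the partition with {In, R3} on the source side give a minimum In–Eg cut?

Given cut capacity: 5 + 2 + 12 = 19.
Augment In→D→A→Eg: bottleneck 5, flow now 5.
Augment In→R3→A→Eg: bottleneck 2, flow now 7.
Augment In→R3→Core→Eg: bottleneck 7, flow now 14.
No augmenting path remains; maximum flow = 14.
In the residual graph, reachable from In: {In, R3, Core}.
Min-cut edges: In→D (5), R3→A (2), Core→Eg (7); capacity 5 + 2 + 7 = 14.
Cut capacity 19 exceeds the max flow 14, so it is not minimum.

No — its capacity is 19, but the minimum cut has capacity 14.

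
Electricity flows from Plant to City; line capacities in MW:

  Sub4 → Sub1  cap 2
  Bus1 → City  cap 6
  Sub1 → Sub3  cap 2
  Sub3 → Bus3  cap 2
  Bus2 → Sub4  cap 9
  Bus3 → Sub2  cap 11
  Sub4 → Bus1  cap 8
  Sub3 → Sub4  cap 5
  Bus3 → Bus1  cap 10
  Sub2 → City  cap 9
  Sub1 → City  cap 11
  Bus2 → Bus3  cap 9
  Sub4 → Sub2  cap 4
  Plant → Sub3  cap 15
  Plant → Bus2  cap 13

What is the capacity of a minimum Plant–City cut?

17

Augment Plant→Bus2→Bus3→Sub2→City: bottleneck 9, flow now 9.
Augment Plant→Bus2→Sub4→Sub1→City: bottleneck 2, flow now 11.
Augment Plant→Bus2→Sub4→Bus1→City: bottleneck 2, flow now 13.
Augment Plant→Sub3→Bus3→Bus1→City: bottleneck 2, flow now 15.
Augment Plant→Sub3→Sub4→Bus1→City: bottleneck 2, flow now 17.
No augmenting path remains; maximum flow = 17.
By max-flow min-cut, the minimum cut capacity equals the max flow.
In the residual graph, reachable from Plant: {Plant, Bus2, Sub3, Bus3, Sub4, Sub2, Bus1}.
Min-cut edges: Sub4→Sub1 (2), Sub2→City (9), Bus1→City (6); capacity 2 + 9 + 6 = 17.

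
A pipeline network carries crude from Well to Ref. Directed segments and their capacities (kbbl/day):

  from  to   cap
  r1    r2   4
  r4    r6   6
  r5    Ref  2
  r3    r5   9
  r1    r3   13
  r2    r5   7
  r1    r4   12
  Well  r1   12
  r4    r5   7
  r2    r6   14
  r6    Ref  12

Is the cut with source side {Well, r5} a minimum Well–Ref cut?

Given cut capacity: 12 + 2 = 14.
Augment Well→r1→r2→r5→Ref: bottleneck 2, flow now 2.
Augment Well→r1→r2→r6→Ref: bottleneck 2, flow now 4.
Augment Well→r1→r4→r6→Ref: bottleneck 6, flow now 10.
Augment Well→r1→r3→r5→r2→r6→Ref: bottleneck 2, flow now 12. (uses reverse residual edge)
No augmenting path remains; maximum flow = 12.
In the residual graph, reachable from Well: {Well}.
Min-cut edges: Well→r1 (12); capacity 12 = 12.
Cut capacity 14 exceeds the max flow 12, so it is not minimum.

No — its capacity is 14, but the minimum cut has capacity 12.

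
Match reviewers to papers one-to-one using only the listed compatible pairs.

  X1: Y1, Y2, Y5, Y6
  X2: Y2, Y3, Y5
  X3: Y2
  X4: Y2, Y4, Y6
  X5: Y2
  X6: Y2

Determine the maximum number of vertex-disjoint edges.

Unit-capacity flow: source→left, listed edges, right→sink; max matching = max flow.
Augmenting path X1→Y1 (+1); matched 1.
Augmenting path X2→Y2 (+1); matched 2.
Augmenting path X4→Y4 (+1); matched 3.
Augmenting path X3→Y2→X2→Y3 (+1); matched 4.
No augmenting path remains; maximum matching = 4.
König certificate: {X1, X2, X4, Y2} is a vertex cover of size 4 (every listed pair touches it), so no matching can be larger.

4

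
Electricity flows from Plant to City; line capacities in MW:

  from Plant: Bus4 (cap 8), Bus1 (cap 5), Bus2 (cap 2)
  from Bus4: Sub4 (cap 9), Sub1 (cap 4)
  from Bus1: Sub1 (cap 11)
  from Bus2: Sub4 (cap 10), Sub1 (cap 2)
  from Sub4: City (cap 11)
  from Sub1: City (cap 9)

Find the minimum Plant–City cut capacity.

Augment Plant→Bus4→Sub4→City: bottleneck 8, flow now 8.
Augment Plant→Bus1→Sub1→City: bottleneck 5, flow now 13.
Augment Plant→Bus2→Sub4→City: bottleneck 2, flow now 15.
No augmenting path remains; maximum flow = 15.
By max-flow min-cut, the minimum cut capacity equals the max flow.
In the residual graph, reachable from Plant: {Plant}.
Min-cut edges: Plant→Bus4 (8), Plant→Bus1 (5), Plant→Bus2 (2); capacity 8 + 5 + 2 = 15.

15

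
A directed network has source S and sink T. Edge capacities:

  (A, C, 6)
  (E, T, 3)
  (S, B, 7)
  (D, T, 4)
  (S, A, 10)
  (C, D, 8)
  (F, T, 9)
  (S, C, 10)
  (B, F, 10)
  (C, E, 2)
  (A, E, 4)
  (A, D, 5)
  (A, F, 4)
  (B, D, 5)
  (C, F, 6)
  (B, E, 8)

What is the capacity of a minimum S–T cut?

16

Augment S→A→D→T: bottleneck 4, flow now 4.
Augment S→A→E→T: bottleneck 3, flow now 7.
Augment S→A→F→T: bottleneck 3, flow now 10.
Augment S→B→F→T: bottleneck 6, flow now 16.
No augmenting path remains; maximum flow = 16.
By max-flow min-cut, the minimum cut capacity equals the max flow.
In the residual graph, reachable from S: {S, A, B, C, D, E, F}.
Min-cut edges: D→T (4), E→T (3), F→T (9); capacity 4 + 3 + 9 = 16.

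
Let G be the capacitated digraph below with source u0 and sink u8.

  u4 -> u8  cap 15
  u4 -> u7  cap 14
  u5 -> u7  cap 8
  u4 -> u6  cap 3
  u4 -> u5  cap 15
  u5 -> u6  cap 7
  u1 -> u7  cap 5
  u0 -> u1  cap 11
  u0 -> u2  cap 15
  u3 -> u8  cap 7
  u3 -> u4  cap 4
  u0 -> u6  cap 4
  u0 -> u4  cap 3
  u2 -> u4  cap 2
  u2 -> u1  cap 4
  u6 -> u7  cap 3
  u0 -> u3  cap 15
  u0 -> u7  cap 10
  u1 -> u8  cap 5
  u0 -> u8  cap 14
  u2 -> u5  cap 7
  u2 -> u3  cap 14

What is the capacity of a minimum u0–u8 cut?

35

Augment u0→u8: bottleneck 14, flow now 14.
Augment u0→u1→u8: bottleneck 5, flow now 19.
Augment u0→u3→u8: bottleneck 7, flow now 26.
Augment u0→u4→u8: bottleneck 3, flow now 29.
Augment u0→u2→u4→u8: bottleneck 2, flow now 31.
Augment u0→u3→u4→u8: bottleneck 4, flow now 35.
No augmenting path remains; maximum flow = 35.
By max-flow min-cut, the minimum cut capacity equals the max flow.
In the residual graph, reachable from u0: {u0, u1, u2, u3, u5, u6, u7}.
Min-cut edges: u0→u4 (3), u0→u8 (14), u1→u8 (5), u2→u4 (2), u3→u4 (4), u3→u8 (7); capacity 3 + 14 + 5 + 2 + 4 + 7 = 35.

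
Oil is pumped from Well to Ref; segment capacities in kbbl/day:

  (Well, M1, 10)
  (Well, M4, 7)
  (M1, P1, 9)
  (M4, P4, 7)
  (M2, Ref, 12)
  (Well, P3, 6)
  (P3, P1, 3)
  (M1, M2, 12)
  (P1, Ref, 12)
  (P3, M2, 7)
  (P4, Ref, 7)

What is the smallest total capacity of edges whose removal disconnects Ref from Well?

23

Augment Well→M1→M2→Ref: bottleneck 10, flow now 10.
Augment Well→P3→M2→Ref: bottleneck 2, flow now 12.
Augment Well→P3→P1→Ref: bottleneck 3, flow now 15.
Augment Well→M4→P4→Ref: bottleneck 7, flow now 22.
Augment Well→P3→M2→M1→P1→Ref: bottleneck 1, flow now 23. (uses reverse residual edge)
No augmenting path remains; maximum flow = 23.
By max-flow min-cut, the minimum cut capacity equals the max flow.
In the residual graph, reachable from Well: {Well}.
Min-cut edges: Well→M1 (10), Well→P3 (6), Well→M4 (7); capacity 10 + 6 + 7 = 23.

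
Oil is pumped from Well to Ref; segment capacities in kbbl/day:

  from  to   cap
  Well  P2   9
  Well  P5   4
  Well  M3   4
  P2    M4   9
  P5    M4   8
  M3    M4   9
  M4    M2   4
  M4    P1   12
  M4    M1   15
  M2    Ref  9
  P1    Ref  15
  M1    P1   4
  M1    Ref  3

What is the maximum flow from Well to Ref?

17

Augment Well→P2→M4→M2→Ref: bottleneck 4, flow now 4.
Augment Well→P2→M4→P1→Ref: bottleneck 5, flow now 9.
Augment Well→P5→M4→P1→Ref: bottleneck 4, flow now 13.
Augment Well→M3→M4→P1→Ref: bottleneck 3, flow now 16.
Augment Well→M3→M4→M1→Ref: bottleneck 1, flow now 17.
No augmenting path remains; maximum flow = 17.
In the residual graph, reachable from Well: {Well}.
Min-cut edges: Well→P2 (9), Well→P5 (4), Well→M3 (4); capacity 9 + 4 + 4 = 17.
This cut is saturated, so no flow can exceed 17.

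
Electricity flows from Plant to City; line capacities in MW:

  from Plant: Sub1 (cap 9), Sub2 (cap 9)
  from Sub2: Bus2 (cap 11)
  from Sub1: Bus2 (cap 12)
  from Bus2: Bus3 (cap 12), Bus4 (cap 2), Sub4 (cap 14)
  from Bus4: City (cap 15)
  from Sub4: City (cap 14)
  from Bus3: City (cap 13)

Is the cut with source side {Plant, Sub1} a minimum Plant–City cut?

Given cut capacity: 9 + 12 = 21.
Augment Plant→Sub2→Bus2→Bus4→City: bottleneck 2, flow now 2.
Augment Plant→Sub2→Bus2→Sub4→City: bottleneck 7, flow now 9.
Augment Plant→Sub1→Bus2→Sub4→City: bottleneck 7, flow now 16.
Augment Plant→Sub1→Bus2→Bus3→City: bottleneck 2, flow now 18.
No augmenting path remains; maximum flow = 18.
In the residual graph, reachable from Plant: {Plant}.
Min-cut edges: Plant→Sub2 (9), Plant→Sub1 (9); capacity 9 + 9 = 18.
Cut capacity 21 exceeds the max flow 18, so it is not minimum.

No — its capacity is 21, but the minimum cut has capacity 18.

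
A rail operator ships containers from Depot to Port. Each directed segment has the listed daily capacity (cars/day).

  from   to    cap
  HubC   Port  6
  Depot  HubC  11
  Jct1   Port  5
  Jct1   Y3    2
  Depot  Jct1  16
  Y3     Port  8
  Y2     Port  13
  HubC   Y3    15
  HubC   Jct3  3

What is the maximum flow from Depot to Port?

Augment Depot→HubC→Port: bottleneck 6, flow now 6.
Augment Depot→Jct1→Port: bottleneck 5, flow now 11.
Augment Depot→HubC→Y3→Port: bottleneck 5, flow now 16.
Augment Depot→Jct1→Y3→Port: bottleneck 2, flow now 18.
No augmenting path remains; maximum flow = 18.
In the residual graph, reachable from Depot: {Depot, Jct1}.
Min-cut edges: Depot→HubC (11), Jct1→Y3 (2), Jct1→Port (5); capacity 11 + 2 + 5 = 18.
This cut is saturated, so no flow can exceed 18.

18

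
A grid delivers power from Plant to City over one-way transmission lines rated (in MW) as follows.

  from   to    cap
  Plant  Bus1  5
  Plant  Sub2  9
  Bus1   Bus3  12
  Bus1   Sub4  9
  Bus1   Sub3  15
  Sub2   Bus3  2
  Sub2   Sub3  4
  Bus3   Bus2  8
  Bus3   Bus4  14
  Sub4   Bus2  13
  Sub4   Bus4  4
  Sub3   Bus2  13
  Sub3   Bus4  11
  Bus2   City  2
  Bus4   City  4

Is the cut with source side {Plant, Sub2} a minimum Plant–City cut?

No — its capacity is 11, but the minimum cut has capacity 6.

Given cut capacity: 5 + 2 + 4 = 11.
Augment Plant→Bus1→Bus3→Bus2→City: bottleneck 2, flow now 2.
Augment Plant→Bus1→Bus3→Bus4→City: bottleneck 3, flow now 5.
Augment Plant→Sub2→Bus3→Bus4→City: bottleneck 1, flow now 6.
No augmenting path remains; maximum flow = 6.
In the residual graph, reachable from Plant: {Plant, Bus1, Sub2, Bus3, Sub4, Sub3, Bus2, Bus4}.
Min-cut edges: Bus2→City (2), Bus4→City (4); capacity 2 + 4 = 6.
Cut capacity 11 exceeds the max flow 6, so it is not minimum.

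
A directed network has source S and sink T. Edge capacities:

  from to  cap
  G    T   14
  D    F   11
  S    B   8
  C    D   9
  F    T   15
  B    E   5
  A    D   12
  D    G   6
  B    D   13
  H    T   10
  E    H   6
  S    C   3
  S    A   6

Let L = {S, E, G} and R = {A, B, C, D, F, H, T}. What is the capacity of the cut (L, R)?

Edges leaving {S, E, G}: S→A (6), S→B (8), S→C (3), E→H (6), G→T (14).
Cut capacity = 6 + 8 + 3 + 6 + 14 = 37.

37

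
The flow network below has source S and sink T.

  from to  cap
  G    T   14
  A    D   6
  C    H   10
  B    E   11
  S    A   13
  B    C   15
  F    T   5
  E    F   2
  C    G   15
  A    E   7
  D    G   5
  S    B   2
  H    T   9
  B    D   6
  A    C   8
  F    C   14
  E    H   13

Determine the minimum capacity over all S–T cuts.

15

Augment S→A→C→G→T: bottleneck 8, flow now 8.
Augment S→A→D→G→T: bottleneck 5, flow now 13.
Augment S→B→C→G→T: bottleneck 1, flow now 14.
Augment S→B→C→H→T: bottleneck 1, flow now 15.
No augmenting path remains; maximum flow = 15.
By max-flow min-cut, the minimum cut capacity equals the max flow.
In the residual graph, reachable from S: {S}.
Min-cut edges: S→A (13), S→B (2); capacity 13 + 2 = 15.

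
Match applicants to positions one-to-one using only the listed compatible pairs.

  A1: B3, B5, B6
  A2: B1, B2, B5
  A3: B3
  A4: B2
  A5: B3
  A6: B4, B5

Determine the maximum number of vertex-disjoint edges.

5

Unit-capacity flow: source→left, listed edges, right→sink; max matching = max flow.
Augmenting path A1→B3 (+1); matched 1.
Augmenting path A2→B1 (+1); matched 2.
Augmenting path A4→B2 (+1); matched 3.
Augmenting path A6→B4 (+1); matched 4.
Augmenting path A3→B3→A1→B5 (+1); matched 5.
No augmenting path remains; maximum matching = 5.
König certificate: {A1, A2, A4, A6, B3} is a vertex cover of size 5 (every listed pair touches it), so no matching can be larger.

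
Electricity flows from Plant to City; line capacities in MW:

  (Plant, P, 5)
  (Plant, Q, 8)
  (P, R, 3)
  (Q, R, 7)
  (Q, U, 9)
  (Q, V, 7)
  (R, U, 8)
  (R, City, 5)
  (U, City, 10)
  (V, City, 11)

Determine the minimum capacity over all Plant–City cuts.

11

Augment Plant→P→R→City: bottleneck 3, flow now 3.
Augment Plant→Q→R→City: bottleneck 2, flow now 5.
Augment Plant→Q→U→City: bottleneck 6, flow now 11.
No augmenting path remains; maximum flow = 11.
By max-flow min-cut, the minimum cut capacity equals the max flow.
In the residual graph, reachable from Plant: {Plant, P}.
Min-cut edges: Plant→Q (8), P→R (3); capacity 8 + 3 = 11.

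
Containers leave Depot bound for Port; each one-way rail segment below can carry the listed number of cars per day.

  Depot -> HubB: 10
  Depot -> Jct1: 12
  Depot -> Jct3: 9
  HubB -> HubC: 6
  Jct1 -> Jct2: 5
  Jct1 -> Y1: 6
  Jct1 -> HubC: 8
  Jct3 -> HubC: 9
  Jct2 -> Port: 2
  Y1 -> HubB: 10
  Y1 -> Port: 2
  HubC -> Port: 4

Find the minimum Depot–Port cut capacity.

8

Augment Depot→HubB→HubC→Port: bottleneck 4, flow now 4.
Augment Depot→Jct1→Jct2→Port: bottleneck 2, flow now 6.
Augment Depot→Jct1→Y1→Port: bottleneck 2, flow now 8.
No augmenting path remains; maximum flow = 8.
By max-flow min-cut, the minimum cut capacity equals the max flow.
In the residual graph, reachable from Depot: {Depot, HubB, Jct1, Jct3, Jct2, Y1, HubC}.
Min-cut edges: Jct2→Port (2), Y1→Port (2), HubC→Port (4); capacity 2 + 2 + 4 = 8.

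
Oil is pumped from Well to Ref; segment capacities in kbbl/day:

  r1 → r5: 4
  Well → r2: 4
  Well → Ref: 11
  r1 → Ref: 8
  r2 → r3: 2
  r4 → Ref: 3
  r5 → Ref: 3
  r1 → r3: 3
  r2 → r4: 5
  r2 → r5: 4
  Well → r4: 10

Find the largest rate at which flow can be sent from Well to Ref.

17

Augment Well→Ref: bottleneck 11, flow now 11.
Augment Well→r4→Ref: bottleneck 3, flow now 14.
Augment Well→r2→r5→Ref: bottleneck 3, flow now 17.
No augmenting path remains; maximum flow = 17.
In the residual graph, reachable from Well: {Well, r2, r3, r4, r5}.
Min-cut edges: Well→Ref (11), r4→Ref (3), r5→Ref (3); capacity 11 + 3 + 3 = 17.
This cut is saturated, so no flow can exceed 17.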